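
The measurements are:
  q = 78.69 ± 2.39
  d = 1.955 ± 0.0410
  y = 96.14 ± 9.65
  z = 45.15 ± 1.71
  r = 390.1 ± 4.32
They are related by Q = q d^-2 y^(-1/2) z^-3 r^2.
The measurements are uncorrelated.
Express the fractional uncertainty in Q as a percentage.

Each factor contributes (exponent × relative error)² to (δQ/Q)²:
  (1·δq/q)² = (1×0.0304)² = 0.000922;  (-2·δd/d)² = (-2×0.0210)² = 0.00176;  (−½·δy/y)² = (-0.5×0.100)² = 0.00252;  (-3·δz/z)² = (-3×0.0379)² = 0.0129;  (2·δr/r)² = (2×0.0111)² = 0.000491
δQ/Q = √(0.0186) = 0.136

13.6%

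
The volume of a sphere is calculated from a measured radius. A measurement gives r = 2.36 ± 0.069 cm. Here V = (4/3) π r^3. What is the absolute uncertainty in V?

4.83 cm^3

V ∝ r^3, so δV/V = |3| · δr/r = 3 × 0.0292 = 0.0877.
V = 55.1 cm^3, so δV = 0.0877 × 55.1 = 4.83 cm^3.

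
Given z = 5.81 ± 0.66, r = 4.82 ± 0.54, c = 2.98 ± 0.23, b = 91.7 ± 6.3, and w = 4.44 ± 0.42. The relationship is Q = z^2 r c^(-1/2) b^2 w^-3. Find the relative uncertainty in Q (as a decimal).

Since Q is a product/quotient, work with relative uncertainties:
  (2·δz/z)² = (2×0.114)² = 0.0516;  (1·δr/r)² = (1×0.112)² = 0.0126;  (−½·δc/c)² = (-0.5×0.0772)² = 0.00149;  (2·δb/b)² = (2×0.0687)² = 0.0189;  (-3·δw/w)² = (-3×0.0946)² = 0.0805
δQ/Q = √(0.165) = 0.406

0.406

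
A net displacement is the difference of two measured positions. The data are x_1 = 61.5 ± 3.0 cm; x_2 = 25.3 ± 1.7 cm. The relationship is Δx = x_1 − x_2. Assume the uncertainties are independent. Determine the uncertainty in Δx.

3.45 cm

For a sum/difference, combine absolute errors in quadrature:
  (δx_1)² = 9.00;  (δx_2)² = 2.89
δΔx = √(11.9) = 3.45 cm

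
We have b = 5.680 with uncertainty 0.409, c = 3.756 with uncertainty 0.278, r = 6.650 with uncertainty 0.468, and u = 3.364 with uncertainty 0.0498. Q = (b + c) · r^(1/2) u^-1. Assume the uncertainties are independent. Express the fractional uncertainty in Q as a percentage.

6.48%

Let w = b + c = 9.436. δw = √(δb² + δc²) = √(0.167 + 0.0773) = 0.495, so δw/w = 0.0524.
Q is then a monomial in w, r, u:
δQ/Q = √((δw/w)² + (½·δr/r)² + (-1·δu/u)²) = √(0.00275 + 0.00124 + 0.000219) = 0.0648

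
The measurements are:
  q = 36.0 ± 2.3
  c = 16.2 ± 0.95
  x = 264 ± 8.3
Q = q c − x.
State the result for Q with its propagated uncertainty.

Let p = q·c = 583. δp/p = √((1·δq/q)² + (1·δc/c)²) = √(0.00408 + 0.00344) = 0.0867, so δp = 50.6.
Q = p − x: δQ = √(δp² + δx²) = √(2560 + 68.9) = 51.3
Q = 319.

319 ± 51.3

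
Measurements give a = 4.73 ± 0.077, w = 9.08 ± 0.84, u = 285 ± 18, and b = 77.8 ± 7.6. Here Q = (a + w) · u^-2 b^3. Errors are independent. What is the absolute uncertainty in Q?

Let h = a + w = 13.8. δh = √(δa² + δw²) = √(0.00593 + 0.706) = 0.844, so δh/h = 0.0611.
Q is then a monomial in h, u, b:
δQ/Q = √((δh/h)² + (-2·δu/u)² + (3·δb/b)²) = √(0.00373 + 0.0160 + 0.0859) = 0.325
Q = 80.1, so δQ = 0.325 × 80.1 = 26.0.

26.0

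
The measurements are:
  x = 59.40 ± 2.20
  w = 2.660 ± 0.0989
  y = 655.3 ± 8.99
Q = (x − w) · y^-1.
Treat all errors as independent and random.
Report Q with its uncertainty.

0.08659 ± 0.00356

Let u = x − w = 56.74. δu = √(δx² + δw²) = √(4.84 + 0.00978) = 2.20, so δu/u = 0.0388.
Q is then a monomial in u, y:
δQ/Q = √((δu/u)² + (-1·δy/y)²) = √(0.00151 + 0.000188) = 0.0412
Q = 0.08659, so δQ = 0.0412 × 0.08659 = 0.00356.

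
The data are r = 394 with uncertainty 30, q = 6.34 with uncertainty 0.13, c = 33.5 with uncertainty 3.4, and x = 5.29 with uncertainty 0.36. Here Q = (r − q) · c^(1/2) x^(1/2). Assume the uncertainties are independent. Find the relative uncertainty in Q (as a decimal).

Let u = r − q = 388. δu = √(δr² + δq²) = √(900 + 0.0169) = 30.0, so δu/u = 0.0774.
Q is then a monomial in u, c, x:
δQ/Q = √((δu/u)² + (½·δc/c)² + (½·δx/x)²) = √(0.00599 + 0.00258 + 0.00116) = 0.0986

0.0986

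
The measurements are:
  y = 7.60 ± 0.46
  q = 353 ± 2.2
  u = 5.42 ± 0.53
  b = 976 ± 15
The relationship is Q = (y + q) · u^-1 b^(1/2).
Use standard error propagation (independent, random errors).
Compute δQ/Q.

Let w = y + q = 361. δw = √(δy² + δq²) = √(0.212 + 4.84) = 2.25, so δw/w = 0.00623.
Q is then a monomial in w, u, b:
δQ/Q = √((δw/w)² + (-1·δu/u)² + (½·δb/b)²) = √(3.88e-05 + 0.00956 + 5.91e-05) = 0.0983

0.0983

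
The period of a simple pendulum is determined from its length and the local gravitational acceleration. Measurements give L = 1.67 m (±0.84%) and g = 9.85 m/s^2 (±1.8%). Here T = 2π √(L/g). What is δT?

0.0257 s

Since T is a product/quotient, work with relative uncertainties:
  (½·δL/L)² = (0.5×0.00840)² = 1.76e-05;  (−½·δg/g)² = (-0.5×0.0180)² = 8.1e-05
δT/T = √(9.86e-05) = 0.00993
T = 2.59 s, so δT = 0.00993 × 2.59 = 0.0257 s.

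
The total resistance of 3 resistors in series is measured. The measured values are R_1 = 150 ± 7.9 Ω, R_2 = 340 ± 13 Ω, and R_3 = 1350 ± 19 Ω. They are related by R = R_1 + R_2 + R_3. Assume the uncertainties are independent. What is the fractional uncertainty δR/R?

Absolute uncertainties add in quadrature for a linear combination:
  (δR_1)² = 62.4;  (δR_2)² = 169;  (δR_3)² = 361
δR = √(592) = 24.3 Ω
R = 1840 Ω, so δR/R = 24.3/1840 = 0.0132.

0.0132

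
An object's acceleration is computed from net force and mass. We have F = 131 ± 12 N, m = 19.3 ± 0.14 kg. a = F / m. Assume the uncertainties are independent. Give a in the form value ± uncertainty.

Products/powers → add relative errors in quadrature, weighted by exponent:
  (1·δF/F)² = (1×0.0916)² = 0.00839;  (-1·δm/m)² = (-1×0.00725)² = 5.26e-05
δa/a = √(0.00844) = 0.0919
a = 6.79 m/s^2, so δa = 0.0919 × 6.79 = 0.624 m/s^2.

6.79 ± 0.624 m/s^2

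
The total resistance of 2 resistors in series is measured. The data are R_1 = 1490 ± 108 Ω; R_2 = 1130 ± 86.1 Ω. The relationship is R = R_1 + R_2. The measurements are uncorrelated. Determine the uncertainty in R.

Absolute uncertainties add in quadrature for a linear combination:
  (δR_1)² = 11700;  (δR_2)² = 7410
δR = √(19100) = 138 Ω

138 Ω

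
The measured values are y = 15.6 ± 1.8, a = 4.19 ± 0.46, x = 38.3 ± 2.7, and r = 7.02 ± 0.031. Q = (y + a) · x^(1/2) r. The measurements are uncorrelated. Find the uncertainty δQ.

86.3

Let u = y + a = 19.8. δu = √(δy² + δa²) = √(3.24 + 0.212) = 1.86, so δu/u = 0.0939.
Q is then a monomial in u, x, r:
δQ/Q = √((δu/u)² + (½·δx/x)² + (1·δr/r)²) = √(0.00881 + 0.00124 + 1.95e-05) = 0.100
Q = 860, so δQ = 0.100 × 860 = 86.3.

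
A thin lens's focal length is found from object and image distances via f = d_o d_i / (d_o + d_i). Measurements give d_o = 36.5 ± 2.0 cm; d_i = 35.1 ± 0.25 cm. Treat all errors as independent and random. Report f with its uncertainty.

∂f/∂d_o = (d_i/(d_o+d_i))² = 0.240;  ∂f/∂d_i = (d_o/(d_o+d_i))² = 0.260
δf = √((∂f/∂d_o · δd_o)² + (∂f/∂d_i · δd_i)²) = √(0.231 + 0.00422) = 0.485 cm
f = 17.9 cm.

17.9 ± 0.485 cm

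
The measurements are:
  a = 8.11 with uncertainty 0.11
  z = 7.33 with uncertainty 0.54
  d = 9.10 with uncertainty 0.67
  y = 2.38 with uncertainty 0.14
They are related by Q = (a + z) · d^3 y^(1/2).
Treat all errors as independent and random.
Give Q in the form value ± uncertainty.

Let u = a + z = 15.4. δu = √(δa² + δz²) = √(0.0121 + 0.292) = 0.551, so δu/u = 0.0357.
Q is then a monomial in u, d, y:
δQ/Q = √((δu/u)² + (3·δd/d)² + (½·δy/y)²) = √(0.00127 + 0.0488 + 0.000865) = 0.226
Q = 17900, so δQ = 0.226 × 17900 = 4050.

17900 ± 4050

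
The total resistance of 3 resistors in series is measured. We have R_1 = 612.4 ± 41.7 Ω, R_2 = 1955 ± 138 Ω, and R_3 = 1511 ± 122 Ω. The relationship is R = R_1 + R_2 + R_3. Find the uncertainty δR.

Sums and differences: (δR)² = Σ (cᵢ δxᵢ)².
  (δR_1)² = 1740;  (δR_2)² = 19000;  (δR_3)² = 14900
δR = √(35700) = 189 Ω

189 Ω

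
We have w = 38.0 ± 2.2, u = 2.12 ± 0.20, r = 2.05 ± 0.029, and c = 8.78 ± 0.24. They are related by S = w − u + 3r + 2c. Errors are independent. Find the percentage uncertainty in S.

3.80%

S is a linear combination, so absolute uncertainties add in quadrature:
  (δw)² = 4.84;  (δu)² = 0.0400;  (3·δr)² = 0.00757;  (2·δc)² = 0.230
δS = √(5.12) = 2.26
S = 59.6, so δS/S = 2.26/59.6 = 0.0380.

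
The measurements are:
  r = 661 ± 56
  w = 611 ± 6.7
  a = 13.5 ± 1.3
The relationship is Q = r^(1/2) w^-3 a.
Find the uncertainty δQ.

1.68e-07

Q is a product of powers, so relative uncertainties combine in quadrature:
  (½·δr/r)² = (0.5×0.0847)² = 0.00179;  (-3·δw/w)² = (-3×0.0110)² = 0.00108;  (1·δa/a)² = (1×0.0963)² = 0.00927
δQ/Q = √(0.0121) = 0.110
Q = 1.52e-06, so δQ = 0.110 × 1.52e-06 = 1.68e-07.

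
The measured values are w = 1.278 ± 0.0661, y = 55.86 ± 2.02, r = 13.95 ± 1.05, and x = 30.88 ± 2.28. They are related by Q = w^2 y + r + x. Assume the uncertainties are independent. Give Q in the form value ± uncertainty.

Let p = w^2·y = 91.24. δp/p = √((2·δw/w)² + (1·δy/y)²) = √(0.0107 + 0.00131) = 0.110, so δp = 10.00.
Q = p + r + x: δQ = √(δp² + δr² + δx²) = √(100.0 + 1.10 + 5.20) = 10.3
Q = 136.1.

136.1 ± 10.3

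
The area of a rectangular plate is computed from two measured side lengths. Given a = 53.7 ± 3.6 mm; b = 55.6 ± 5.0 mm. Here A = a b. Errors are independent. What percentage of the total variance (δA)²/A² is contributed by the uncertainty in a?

(δA/A)² = (1·δa/a)² + (1·δb/b)²
  a term: (1×0.0670)² = 0.00449
  b term: (1×0.0899)² = 0.00809
Total = 0.0126. Share from a = 0.00449/0.0126 = 0.357.

35.7%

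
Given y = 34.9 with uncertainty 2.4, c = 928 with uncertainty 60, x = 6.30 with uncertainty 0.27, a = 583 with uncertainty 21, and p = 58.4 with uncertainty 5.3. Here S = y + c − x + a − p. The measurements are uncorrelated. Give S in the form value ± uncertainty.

Absolute uncertainties add in quadrature for a linear combination:
  (δy)² = 5.76;  (δc)² = 3600;  (δx)² = 0.0729;  (δa)² = 441;  (δp)² = 28.1
δS = √(4070) = 63.8
S = 1480.

1480 ± 63.8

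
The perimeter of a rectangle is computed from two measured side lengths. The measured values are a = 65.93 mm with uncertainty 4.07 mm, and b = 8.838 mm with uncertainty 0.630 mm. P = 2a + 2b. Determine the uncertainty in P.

Each term contributes (cᵢ δxᵢ)² to (δP)²:
  (2·δa)² = 66.3;  (2·δb)² = 1.59
δP = √(67.8) = 8.24 mm

8.24 mm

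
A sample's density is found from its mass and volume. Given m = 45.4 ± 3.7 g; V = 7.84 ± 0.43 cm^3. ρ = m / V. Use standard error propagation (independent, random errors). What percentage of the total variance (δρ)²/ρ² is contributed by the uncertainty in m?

(δρ/ρ)² = (1·δm/m)² + (-1·δV/V)²
  m term: (1×0.0815)² = 0.00664
  V term: (-1×0.0548)² = 0.00301
Total = 0.00965. Share from m = 0.00664/0.00965 = 0.688.

68.8%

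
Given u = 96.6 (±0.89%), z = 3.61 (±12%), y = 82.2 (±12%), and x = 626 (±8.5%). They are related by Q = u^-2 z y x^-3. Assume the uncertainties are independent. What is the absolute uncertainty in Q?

Since Q is a product/quotient, work with relative uncertainties:
  (-2·δu/u)² = (-2×0.00890)² = 0.000317;  (1·δz/z)² = (1×0.120)² = 0.0144;  (1·δy/y)² = (1×0.120)² = 0.0144;  (-3·δx/x)² = (-3×0.0850)² = 0.0650
δQ/Q = √(0.0941) = 0.307
Q = 1.3e-10, so δQ = 0.307 × 1.3e-10 = 3.98e-11.

3.98e-11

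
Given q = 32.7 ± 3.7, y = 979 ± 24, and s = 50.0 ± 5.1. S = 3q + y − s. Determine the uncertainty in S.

Absolute uncertainties add in quadrature for a linear combination:
  (3·δq)² = 123;  (δy)² = 576;  (δs)² = 26.0
δS = √(725) = 26.9

26.9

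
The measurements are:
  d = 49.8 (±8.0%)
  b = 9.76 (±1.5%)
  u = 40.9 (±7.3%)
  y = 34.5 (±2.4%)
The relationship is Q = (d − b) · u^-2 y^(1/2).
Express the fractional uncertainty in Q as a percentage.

17.7%

Let w = d − b = 40.0. δw = √(δd² + δb²) = √(15.9 + 0.0214) = 3.99, so δw/w = 0.0996.
Q is then a monomial in w, u, y:
δQ/Q = √((δw/w)² + (-2·δu/u)² + (½·δy/y)²) = √(0.00991 + 0.0213 + 0.000144) = 0.177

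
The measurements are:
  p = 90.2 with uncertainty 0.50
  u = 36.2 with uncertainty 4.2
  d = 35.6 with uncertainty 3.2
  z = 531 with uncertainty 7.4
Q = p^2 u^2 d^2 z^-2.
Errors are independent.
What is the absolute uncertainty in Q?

14100

Since Q is a product/quotient, work with relative uncertainties:
  (2·δp/p)² = (2×0.00554)² = 0.000123;  (2·δu/u)² = (2×0.116)² = 0.0538;  (2·δd/d)² = (2×0.0899)² = 0.0323;  (-2·δz/z)² = (-2×0.0139)² = 0.000777
δQ/Q = √(0.0871) = 0.295
Q = 47900, so δQ = 0.295 × 47900 = 14100.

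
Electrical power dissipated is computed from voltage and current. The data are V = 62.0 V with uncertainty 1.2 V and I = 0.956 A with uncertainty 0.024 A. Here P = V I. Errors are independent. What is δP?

1.88 W

Relative error in a monomial: (δP/P)² = Σ (nᵢ · δxᵢ/xᵢ)².
  (1·δV/V)² = (1×0.0194)² = 0.000375;  (1·δI/I)² = (1×0.0251)² = 0.000630
δP/P = √(0.00100) = 0.0317
P = 59.3 W, so δP = 0.0317 × 59.3 = 1.88 W.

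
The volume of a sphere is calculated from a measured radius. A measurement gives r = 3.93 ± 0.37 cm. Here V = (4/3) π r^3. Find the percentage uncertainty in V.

28.2%

Each factor contributes (exponent × relative error)² to (δV/V)²:
  (3·δr/r)² = (3×0.0941)² = 0.0798
δV/V = √(0.0798) = 0.282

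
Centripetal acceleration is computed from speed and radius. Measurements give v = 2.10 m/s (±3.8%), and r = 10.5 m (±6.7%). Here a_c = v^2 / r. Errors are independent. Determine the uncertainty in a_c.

a_c is a product of powers, so relative uncertainties combine in quadrature:
  (2·δv/v)² = (2×0.0380)² = 0.00578;  (-1·δr/r)² = (-1×0.0670)² = 0.00449
δa_c/a_c = √(0.0103) = 0.101
a_c = 0.420 m/s^2, so δa_c = 0.101 × 0.420 = 0.0426 m/s^2.

0.0426 m/s^2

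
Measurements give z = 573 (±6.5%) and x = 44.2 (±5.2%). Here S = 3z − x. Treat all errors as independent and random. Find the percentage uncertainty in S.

Sums and differences: (δS)² = Σ (cᵢ δxᵢ)².
  (3·δz)² = 12500;  (δx)² = 5.28
δS = √(12500) = 112
S = 1670, so δS/S = 112/1670 = 0.0667.

6.67%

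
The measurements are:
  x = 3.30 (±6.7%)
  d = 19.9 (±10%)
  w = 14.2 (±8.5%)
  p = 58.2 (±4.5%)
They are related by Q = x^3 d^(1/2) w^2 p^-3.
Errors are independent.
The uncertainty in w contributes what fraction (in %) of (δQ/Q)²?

32.1%

(δQ/Q)² = (3·δx/x)² + (½·δd/d)² + (2·δw/w)² + (-3·δp/p)²
  x term: (3×0.0670)² = 0.0404
  d term: (0.5×0.100)² = 0.00250
  w term: (2×0.0850)² = 0.0289
  p term: (-3×0.0450)² = 0.0182
Total = 0.0900. Share from w = 0.0289/0.0900 = 0.321.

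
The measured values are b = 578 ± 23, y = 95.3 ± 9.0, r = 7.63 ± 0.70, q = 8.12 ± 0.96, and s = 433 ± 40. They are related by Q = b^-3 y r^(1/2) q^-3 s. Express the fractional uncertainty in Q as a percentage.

For a monomial Q ∝ b^-3, y, r^(1/2), q^-3, s, fractional errors add in quadrature:
  (-3·δb/b)² = (-3×0.0398)² = 0.0143;  (1·δy/y)² = (1×0.0944)² = 0.00892;  (½·δr/r)² = (0.5×0.0917)² = 0.00210;  (-3·δq/q)² = (-3×0.118)² = 0.126;  (1·δs/s)² = (1×0.0924)² = 0.00853
δQ/Q = √(0.160) = 0.400

40.0%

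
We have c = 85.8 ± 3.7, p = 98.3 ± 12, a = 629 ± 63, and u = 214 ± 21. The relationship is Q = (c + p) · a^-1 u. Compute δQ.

9.77

Let w = c + p = 184. δw = √(δc² + δp²) = √(13.7 + 144) = 12.6, so δw/w = 0.0682.
Q is then a monomial in w, a, u:
δQ/Q = √((δw/w)² + (-1·δa/a)² + (1·δu/u)²) = √(0.00465 + 0.0100 + 0.00963) = 0.156
Q = 62.6, so δQ = 0.156 × 62.6 = 9.77.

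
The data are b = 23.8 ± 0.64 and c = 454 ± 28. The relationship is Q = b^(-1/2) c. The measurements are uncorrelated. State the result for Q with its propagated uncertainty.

Each factor contributes (exponent × relative error)² to (δQ/Q)²:
  (−½·δb/b)² = (-0.5×0.0269)² = 0.000181;  (1·δc/c)² = (1×0.0617)² = 0.00380
δQ/Q = √(0.00398) = 0.0631
Q = 93.1, so δQ = 0.0631 × 93.1 = 5.87.

93.1 ± 5.87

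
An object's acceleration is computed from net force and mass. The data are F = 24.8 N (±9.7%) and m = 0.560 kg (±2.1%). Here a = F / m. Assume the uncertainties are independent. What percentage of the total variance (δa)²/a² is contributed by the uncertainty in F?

(δa/a)² = (1·δF/F)² + (-1·δm/m)²
  F term: (1×0.0970)² = 0.00941
  m term: (-1×0.0210)² = 0.000441
Total = 0.00985. Share from F = 0.00941/0.00985 = 0.955.

95.5%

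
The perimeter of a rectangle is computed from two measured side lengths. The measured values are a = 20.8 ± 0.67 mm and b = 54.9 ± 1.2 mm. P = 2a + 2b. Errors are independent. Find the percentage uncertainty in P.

1.82%

P is a linear combination, so absolute uncertainties add in quadrature:
  (2·δa)² = 1.80;  (2·δb)² = 5.76
δP = √(7.56) = 2.75 mm
P = 151 mm, so δP/P = 2.75/151 = 0.0182.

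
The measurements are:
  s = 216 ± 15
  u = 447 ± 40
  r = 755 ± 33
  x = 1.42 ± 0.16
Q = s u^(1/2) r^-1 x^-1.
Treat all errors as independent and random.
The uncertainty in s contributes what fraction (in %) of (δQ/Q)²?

22.5%

(δQ/Q)² = (1·δs/s)² + (½·δu/u)² + (-1·δr/r)² + (-1·δx/x)²
  s term: (1×0.0694)² = 0.00482
  u term: (0.5×0.0895)² = 0.00200
  r term: (-1×0.0437)² = 0.00191
  x term: (-1×0.113)² = 0.0127
Total = 0.0214. Share from s = 0.00482/0.0214 = 0.225.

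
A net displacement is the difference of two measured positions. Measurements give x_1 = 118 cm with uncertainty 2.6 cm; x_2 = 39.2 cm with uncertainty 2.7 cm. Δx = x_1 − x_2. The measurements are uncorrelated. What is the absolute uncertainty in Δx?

Δx is a linear combination, so absolute uncertainties add in quadrature:
  (δx_1)² = 6.76;  (δx_2)² = 7.29
δΔx = √(14.1) = 3.75 cm

3.75 cm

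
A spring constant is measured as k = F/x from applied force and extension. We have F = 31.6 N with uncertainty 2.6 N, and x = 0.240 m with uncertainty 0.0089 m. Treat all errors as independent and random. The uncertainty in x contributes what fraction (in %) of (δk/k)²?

16.9%

(δk/k)² = (1·δF/F)² + (-1·δx/x)²
  F term: (1×0.0823)² = 0.00677
  x term: (-1×0.0371)² = 0.00138
Total = 0.00814. Share from x = 0.00138/0.00814 = 0.169.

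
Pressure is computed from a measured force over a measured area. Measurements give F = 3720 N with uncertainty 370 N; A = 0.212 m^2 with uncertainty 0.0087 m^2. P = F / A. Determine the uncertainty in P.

Relative error in a monomial: (δP/P)² = Σ (nᵢ · δxᵢ/xᵢ)².
  (1·δF/F)² = (1×0.0995)² = 0.00989;  (-1·δA/A)² = (-1×0.0410)² = 0.00168
δP/P = √(0.0116) = 0.108
P = 17500 Pa, so δP = 0.108 × 17500 = 1890 Pa.

1890 Pa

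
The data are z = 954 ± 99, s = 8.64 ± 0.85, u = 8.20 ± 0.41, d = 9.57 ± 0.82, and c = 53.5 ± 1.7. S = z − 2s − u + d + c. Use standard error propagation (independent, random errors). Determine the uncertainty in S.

Absolute uncertainties add in quadrature for a linear combination:
  (δz)² = 9800;  (2·δs)² = 2.89;  (δu)² = 0.168;  (δd)² = 0.672;  (δc)² = 2.89
δS = √(9810) = 99.0

99.0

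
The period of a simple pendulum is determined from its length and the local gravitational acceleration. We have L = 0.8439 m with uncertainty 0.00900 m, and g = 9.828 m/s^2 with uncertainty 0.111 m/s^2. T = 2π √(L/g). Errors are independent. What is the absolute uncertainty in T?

0.0143 s

Relative error in a monomial: (δT/T)² = Σ (nᵢ · δxᵢ/xᵢ)².
  (½·δL/L)² = (0.5×0.0107)² = 2.84e-05;  (−½·δg/g)² = (-0.5×0.0113)² = 3.19e-05
δT/T = √(6.03e-05) = 0.00777
T = 1.841 s, so δT = 0.00777 × 1.841 = 0.0143 s.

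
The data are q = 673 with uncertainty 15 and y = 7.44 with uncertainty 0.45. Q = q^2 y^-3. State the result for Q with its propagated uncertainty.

Q is a product of powers, so relative uncertainties combine in quadrature:
  (2·δq/q)² = (2×0.0223)² = 0.00199;  (-3·δy/y)² = (-3×0.0605)² = 0.0329
δQ/Q = √(0.0349) = 0.187
Q = 1100, so δQ = 0.187 × 1100 = 205.

1100 ± 205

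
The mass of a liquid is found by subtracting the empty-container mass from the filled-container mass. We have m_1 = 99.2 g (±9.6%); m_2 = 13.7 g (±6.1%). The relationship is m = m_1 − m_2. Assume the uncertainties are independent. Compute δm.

Each term contributes (cᵢ δxᵢ)² to (δm)²:
  (δm_1)² = 90.7;  (δm_2)² = 0.698
δm = √(91.4) = 9.56 g

9.56 g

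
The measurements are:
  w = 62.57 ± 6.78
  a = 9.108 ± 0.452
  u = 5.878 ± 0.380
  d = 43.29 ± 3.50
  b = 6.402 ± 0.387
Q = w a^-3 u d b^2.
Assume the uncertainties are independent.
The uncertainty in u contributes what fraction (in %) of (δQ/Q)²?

(δQ/Q)² = (1·δw/w)² + (-3·δa/a)² + (1·δu/u)² + (1·δd/d)² + (2·δb/b)²
  w term: (1×0.108)² = 0.0117
  a term: (-3×0.0496)² = 0.0222
  u term: (1×0.0646)² = 0.00418
  d term: (1×0.0809)² = 0.00654
  b term: (2×0.0604)² = 0.0146
Total = 0.0592. Share from u = 0.00418/0.0592 = 0.0705.

7.05%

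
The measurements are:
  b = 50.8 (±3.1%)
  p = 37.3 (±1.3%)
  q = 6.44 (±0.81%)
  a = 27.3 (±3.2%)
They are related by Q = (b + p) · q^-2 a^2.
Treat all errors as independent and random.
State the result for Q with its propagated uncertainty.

Let u = b + p = 88.1. δu = √(δb² + δp²) = √(2.48 + 0.235) = 1.65, so δu/u = 0.0187.
Q is then a monomial in u, q, a:
δQ/Q = √((δu/u)² + (-2·δq/q)² + (2·δa/a)²) = √(0.000350 + 0.000262 + 0.00410) = 0.0686
Q = 1580, so δQ = 0.0686 × 1580 = 109.

1580 ± 109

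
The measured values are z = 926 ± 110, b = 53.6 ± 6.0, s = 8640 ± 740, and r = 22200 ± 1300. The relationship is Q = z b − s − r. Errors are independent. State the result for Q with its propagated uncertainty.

18800 ± 8240

Let p = z·b = 49600. δp/p = √((1·δz/z)² + (1·δb/b)²) = √(0.0141 + 0.0125) = 0.163, so δp = 8100.
Q = p − s − r: δQ = √(δp² + δs² + δr²) = √(6.56e+07 + 5.48e+05 + 1.69e+06) = 8240
Q = 18800.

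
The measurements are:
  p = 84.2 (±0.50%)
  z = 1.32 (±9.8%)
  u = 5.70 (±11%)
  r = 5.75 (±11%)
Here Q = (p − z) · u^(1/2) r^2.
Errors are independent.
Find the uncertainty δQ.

1480

Let w = p − z = 82.9. δw = √(δp² + δz²) = √(0.177 + 0.0167) = 0.440, so δw/w = 0.00531.
Q is then a monomial in w, u, r:
δQ/Q = √((δw/w)² + (½·δu/u)² + (2·δr/r)²) = √(2.82e-05 + 0.00302 + 0.0484) = 0.227
Q = 6540, so δQ = 0.227 × 6540 = 1480.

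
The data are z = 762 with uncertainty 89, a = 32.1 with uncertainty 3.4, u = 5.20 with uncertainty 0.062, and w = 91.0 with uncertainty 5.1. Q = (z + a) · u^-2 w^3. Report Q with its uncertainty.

Let h = z + a = 794. δh = √(δz² + δa²) = √(7920 + 11.6) = 89.1, so δh/h = 0.112.
Q is then a monomial in h, u, w:
δQ/Q = √((δh/h)² + (-2·δu/u)² + (3·δw/w)²) = √(0.0126 + 0.000569 + 0.0283) = 0.204
Q = 2.21e+07, so δQ = 0.204 × 2.21e+07 = 4.5e+06.

(2.21 ± 0.450) × 10^7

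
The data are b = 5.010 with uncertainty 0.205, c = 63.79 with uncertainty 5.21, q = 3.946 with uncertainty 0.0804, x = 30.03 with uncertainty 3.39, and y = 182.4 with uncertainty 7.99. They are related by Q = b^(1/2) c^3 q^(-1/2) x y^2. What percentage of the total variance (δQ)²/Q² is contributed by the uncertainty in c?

(δQ/Q)² = (½·δb/b)² + (3·δc/c)² + (−½·δq/q)² + (1·δx/x)² + (2·δy/y)²
  b term: (0.5×0.0409)² = 0.000419
  c term: (3×0.0817)² = 0.0600
  q term: (-0.5×0.0204)² = 0.000104
  x term: (1×0.113)² = 0.0127
  y term: (2×0.0438)² = 0.00768
Total = 0.0810. Share from c = 0.0600/0.0810 = 0.741.

74.1%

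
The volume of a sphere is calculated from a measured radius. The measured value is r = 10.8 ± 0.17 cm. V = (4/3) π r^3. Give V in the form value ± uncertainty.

5280 ± 249 cm^3

V is a product of powers, so relative uncertainties combine in quadrature:
  (3·δr/r)² = (3×0.0157)² = 0.00223
δV/V = √(0.00223) = 0.0472
V = 5280 cm^3, so δV = 0.0472 × 5280 = 249 cm^3.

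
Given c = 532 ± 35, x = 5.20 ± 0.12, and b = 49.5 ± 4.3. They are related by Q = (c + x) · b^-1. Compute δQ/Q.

Let u = c + x = 537. δu = √(δc² + δx²) = √(1220 + 0.0144) = 35.0, so δu/u = 0.0652.
Q is then a monomial in u, b:
δQ/Q = √((δu/u)² + (-1·δb/b)²) = √(0.00424 + 0.00755) = 0.109

0.109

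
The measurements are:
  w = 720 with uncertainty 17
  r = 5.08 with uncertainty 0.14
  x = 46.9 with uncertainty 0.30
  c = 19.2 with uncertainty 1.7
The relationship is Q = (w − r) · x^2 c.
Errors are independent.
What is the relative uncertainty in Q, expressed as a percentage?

9.26%

Let u = w − r = 715. δu = √(δw² + δr²) = √(289 + 0.0196) = 17.0, so δu/u = 0.0238.
Q is then a monomial in u, x, c:
δQ/Q = √((δu/u)² + (2·δx/x)² + (1·δc/c)²) = √(0.000565 + 0.000164 + 0.00784) = 0.0926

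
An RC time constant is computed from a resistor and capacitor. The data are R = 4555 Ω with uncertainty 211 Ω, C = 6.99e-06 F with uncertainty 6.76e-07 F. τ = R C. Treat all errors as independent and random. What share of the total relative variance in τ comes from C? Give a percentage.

81.3%

(δτ/τ)² = (1·δR/R)² + (1·δC/C)²
  R term: (1×0.0463)² = 0.00215
  C term: (1×0.0967)² = 0.00935
Total = 0.0115. Share from C = 0.00935/0.0115 = 0.813.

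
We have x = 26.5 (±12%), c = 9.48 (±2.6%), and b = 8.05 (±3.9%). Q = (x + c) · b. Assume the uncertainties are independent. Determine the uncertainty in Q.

28.1

Let u = x + c = 36.0. δu = √(δx² + δc²) = √(10.1 + 0.0608) = 3.19, so δu/u = 0.0886.
Q is then a monomial in u, b:
δQ/Q = √((δu/u)² + (1·δb/b)²) = √(0.00786 + 0.00152) = 0.0968
Q = 290, so δQ = 0.0968 × 290 = 28.1.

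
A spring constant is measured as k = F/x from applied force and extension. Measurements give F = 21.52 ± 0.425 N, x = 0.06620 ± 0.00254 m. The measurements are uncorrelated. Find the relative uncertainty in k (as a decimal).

0.0432

Each factor contributes (exponent × relative error)² to (δk/k)²:
  (1·δF/F)² = (1×0.0197)² = 0.000390;  (-1·δx/x)² = (-1×0.0384)² = 0.00147
δk/k = √(0.00186) = 0.0432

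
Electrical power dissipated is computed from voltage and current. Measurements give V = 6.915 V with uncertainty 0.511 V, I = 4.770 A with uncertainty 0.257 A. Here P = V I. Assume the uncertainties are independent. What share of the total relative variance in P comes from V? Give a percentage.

65.3%

(δP/P)² = (1·δV/V)² + (1·δI/I)²
  V term: (1×0.0739)² = 0.00546
  I term: (1×0.0539)² = 0.00290
Total = 0.00836. Share from V = 0.00546/0.00836 = 0.653.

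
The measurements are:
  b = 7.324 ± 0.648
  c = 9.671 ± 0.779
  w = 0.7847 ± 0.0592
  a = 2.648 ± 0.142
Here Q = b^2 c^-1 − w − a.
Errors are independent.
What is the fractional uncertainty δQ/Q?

Let p = b^2·c^-1 = 5.547. δp/p = √((2·δb/b)² + (-1·δc/c)²) = √(0.0313 + 0.00649) = 0.194, so δp = 1.08.
Q = p − w − a: δQ = √(δp² + δw² + δa²) = √(1.16 + 0.00350 + 0.0202) = 1.09
Q = 2.114, so δQ/Q = 1.09/2.114 = 0.515.

0.515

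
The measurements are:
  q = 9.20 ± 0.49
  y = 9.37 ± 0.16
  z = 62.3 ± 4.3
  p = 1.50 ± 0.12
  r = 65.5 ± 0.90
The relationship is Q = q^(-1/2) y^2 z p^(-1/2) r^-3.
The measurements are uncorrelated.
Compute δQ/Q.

Q is a product of powers, so relative uncertainties combine in quadrature:
  (−½·δq/q)² = (-0.5×0.0533)² = 0.000709;  (2·δy/y)² = (2×0.0171)² = 0.00117;  (1·δz/z)² = (1×0.0690)² = 0.00476;  (−½·δp/p)² = (-0.5×0.0800)² = 0.00160;  (-3·δr/r)² = (-3×0.0137)² = 0.00170
δQ/Q = √(0.00994) = 0.0997

0.0997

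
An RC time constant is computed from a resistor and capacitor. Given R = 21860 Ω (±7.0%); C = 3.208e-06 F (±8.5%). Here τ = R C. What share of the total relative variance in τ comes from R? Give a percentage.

40.4%

(δτ/τ)² = (1·δR/R)² + (1·δC/C)²
  R term: (1×0.0700)² = 0.00490
  C term: (1×0.0850)² = 0.00723
Total = 0.0121. Share from R = 0.00490/0.0121 = 0.404.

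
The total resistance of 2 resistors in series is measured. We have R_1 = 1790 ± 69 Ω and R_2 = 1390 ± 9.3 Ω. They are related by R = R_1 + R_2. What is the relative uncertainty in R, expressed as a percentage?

Sums and differences: (δR)² = Σ (cᵢ δxᵢ)².
  (δR_1)² = 4760;  (δR_2)² = 86.5
δR = √(4850) = 69.6 Ω
R = 3180 Ω, so δR/R = 69.6/3180 = 0.0219.

2.19%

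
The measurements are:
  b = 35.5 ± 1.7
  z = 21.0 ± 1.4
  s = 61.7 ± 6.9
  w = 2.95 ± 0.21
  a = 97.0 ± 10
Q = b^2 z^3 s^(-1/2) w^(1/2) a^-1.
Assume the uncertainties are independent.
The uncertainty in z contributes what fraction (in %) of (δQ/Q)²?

(δQ/Q)² = (2·δb/b)² + (3·δz/z)² + (−½·δs/s)² + (½·δw/w)² + (-1·δa/a)²
  b term: (2×0.0479)² = 0.00917
  z term: (3×0.0667)² = 0.0400
  s term: (-0.5×0.112)² = 0.00313
  w term: (0.5×0.0712)² = 0.00127
  a term: (-1×0.103)² = 0.0106
Total = 0.0642. Share from z = 0.0400/0.0642 = 0.623.

62.3%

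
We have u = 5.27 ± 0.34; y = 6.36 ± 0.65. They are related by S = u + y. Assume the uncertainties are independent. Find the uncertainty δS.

0.734

Absolute uncertainties add in quadrature for a linear combination:
  (δu)² = 0.116;  (δy)² = 0.423
δS = √(0.538) = 0.734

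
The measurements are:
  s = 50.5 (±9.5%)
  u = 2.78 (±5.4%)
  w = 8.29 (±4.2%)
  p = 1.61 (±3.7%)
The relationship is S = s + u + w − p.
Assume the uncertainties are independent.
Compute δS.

S is a linear combination, so absolute uncertainties add in quadrature:
  (δs)² = 23.0;  (δu)² = 0.0225;  (δw)² = 0.121;  (δp)² = 0.00355
δS = √(23.2) = 4.81

4.81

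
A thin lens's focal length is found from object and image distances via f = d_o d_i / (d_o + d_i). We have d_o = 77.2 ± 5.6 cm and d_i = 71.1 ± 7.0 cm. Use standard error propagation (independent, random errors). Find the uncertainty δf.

2.29 cm

∂f/∂d_o = (d_i/(d_o+d_i))² = 0.230;  ∂f/∂d_i = (d_o/(d_o+d_i))² = 0.271
δf = √((∂f/∂d_o · δd_o)² + (∂f/∂d_i · δd_i)²) = √(1.66 + 3.60) = 2.29 cm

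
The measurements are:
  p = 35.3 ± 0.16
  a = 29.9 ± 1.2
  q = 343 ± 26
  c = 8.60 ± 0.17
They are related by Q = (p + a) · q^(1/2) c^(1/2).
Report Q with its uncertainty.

3540 ± 153

Let u = p + a = 65.2. δu = √(δp² + δa²) = √(0.0256 + 1.44) = 1.21, so δu/u = 0.0186.
Q is then a monomial in u, q, c:
δQ/Q = √((δu/u)² + (½·δq/q)² + (½·δc/c)²) = √(0.000345 + 0.00144 + 9.77e-05) = 0.0433
Q = 3540, so δQ = 0.0433 × 3540 = 153.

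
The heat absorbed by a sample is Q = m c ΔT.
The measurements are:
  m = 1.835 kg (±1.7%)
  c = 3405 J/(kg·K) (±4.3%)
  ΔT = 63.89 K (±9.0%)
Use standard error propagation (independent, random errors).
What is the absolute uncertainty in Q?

Products/powers → add relative errors in quadrature, weighted by exponent:
  (1·δm/m)² = (1×0.0170)² = 0.000289;  (1·δc/c)² = (1×0.0430)² = 0.00185;  (1·δΔT/ΔT)² = (1×0.0900)² = 0.00810
δQ/Q = √(0.0102) = 0.101
Q = 399200 J, so δQ = 0.101 × 399200 = 40400 J.

40400 J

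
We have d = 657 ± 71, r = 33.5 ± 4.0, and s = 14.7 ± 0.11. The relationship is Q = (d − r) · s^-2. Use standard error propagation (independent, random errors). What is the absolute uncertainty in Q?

0.332

Let u = d − r = 624. δu = √(δd² + δr²) = √(5040 + 16.0) = 71.1, so δu/u = 0.114.
Q is then a monomial in u, s:
δQ/Q = √((δu/u)² + (-2·δs/s)²) = √(0.0130 + 0.000224) = 0.115
Q = 2.89, so δQ = 0.115 × 2.89 = 0.332.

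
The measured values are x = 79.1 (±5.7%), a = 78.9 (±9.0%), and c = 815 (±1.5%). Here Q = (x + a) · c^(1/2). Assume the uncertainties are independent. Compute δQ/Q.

0.0538

Let u = x + a = 158. δu = √(δx² + δa²) = √(20.3 + 50.4) = 8.41, so δu/u = 0.0532.
Q is then a monomial in u, c:
δQ/Q = √((δu/u)² + (½·δc/c)²) = √(0.00283 + 5.62e-05) = 0.0538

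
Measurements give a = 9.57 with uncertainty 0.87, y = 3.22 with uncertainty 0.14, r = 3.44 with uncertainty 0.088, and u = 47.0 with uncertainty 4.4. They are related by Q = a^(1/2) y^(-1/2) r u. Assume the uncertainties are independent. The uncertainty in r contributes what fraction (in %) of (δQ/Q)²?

5.47%

(δQ/Q)² = (½·δa/a)² + (−½·δy/y)² + (1·δr/r)² + (1·δu/u)²
  a term: (0.5×0.0909)² = 0.00207
  y term: (-0.5×0.0435)² = 0.000473
  r term: (1×0.0256)² = 0.000654
  u term: (1×0.0936)² = 0.00876
Total = 0.0120. Share from r = 0.000654/0.0120 = 0.0547.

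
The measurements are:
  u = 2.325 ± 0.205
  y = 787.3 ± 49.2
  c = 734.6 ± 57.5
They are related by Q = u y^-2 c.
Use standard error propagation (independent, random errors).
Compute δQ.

0.000473

For a monomial Q ∝ u, y^-2, c, fractional errors add in quadrature:
  (1·δu/u)² = (1×0.0882)² = 0.00777;  (-2·δy/y)² = (-2×0.0625)² = 0.0156;  (1·δc/c)² = (1×0.0783)² = 0.00613
δQ/Q = √(0.0295) = 0.172
Q = 0.002755, so δQ = 0.172 × 0.002755 = 0.000473.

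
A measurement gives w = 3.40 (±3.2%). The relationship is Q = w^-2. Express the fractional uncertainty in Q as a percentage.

6.40%

Each factor contributes (exponent × relative error)² to (δQ/Q)²:
  (-2·δw/w)² = (-2×0.0320)² = 0.00410
δQ/Q = √(0.00410) = 0.0640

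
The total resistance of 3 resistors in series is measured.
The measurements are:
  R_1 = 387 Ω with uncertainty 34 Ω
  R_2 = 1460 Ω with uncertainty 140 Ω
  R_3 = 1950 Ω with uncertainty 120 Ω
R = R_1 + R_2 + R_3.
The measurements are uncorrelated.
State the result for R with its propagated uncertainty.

Each term contributes (cᵢ δxᵢ)² to (δR)²:
  (δR_1)² = 1160;  (δR_2)² = 19600;  (δR_3)² = 14400
δR = √(35200) = 187 Ω
R = 3800 Ω.

3800 ± 187 Ω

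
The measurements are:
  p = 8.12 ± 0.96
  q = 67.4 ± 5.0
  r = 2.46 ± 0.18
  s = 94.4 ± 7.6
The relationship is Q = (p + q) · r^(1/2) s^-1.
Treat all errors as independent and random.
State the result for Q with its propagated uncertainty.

Let u = p + q = 75.5. δu = √(δp² + δq²) = √(0.922 + 25.0) = 5.09, so δu/u = 0.0674.
Q is then a monomial in u, r, s:
δQ/Q = √((δu/u)² + (½·δr/r)² + (-1·δs/s)²) = √(0.00455 + 0.00134 + 0.00648) = 0.111
Q = 1.25, so δQ = 0.111 × 1.25 = 0.140.

1.25 ± 0.140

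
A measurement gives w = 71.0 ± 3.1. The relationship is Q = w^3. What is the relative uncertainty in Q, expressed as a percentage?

Q ∝ w^3, so δQ/Q = |3| · δw/w = 3 × 0.0437 = 0.131.

13.1%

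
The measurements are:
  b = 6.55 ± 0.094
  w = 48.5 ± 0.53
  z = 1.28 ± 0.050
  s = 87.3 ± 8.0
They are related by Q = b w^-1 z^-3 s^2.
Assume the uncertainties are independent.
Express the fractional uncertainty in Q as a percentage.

Since Q is a product/quotient, work with relative uncertainties:
  (1·δb/b)² = (1×0.0144)² = 0.000206;  (-1·δw/w)² = (-1×0.0109)² = 0.000119;  (-3·δz/z)² = (-3×0.0391)² = 0.0137;  (2·δs/s)² = (2×0.0916)² = 0.0336
δQ/Q = √(0.0476) = 0.218

21.8%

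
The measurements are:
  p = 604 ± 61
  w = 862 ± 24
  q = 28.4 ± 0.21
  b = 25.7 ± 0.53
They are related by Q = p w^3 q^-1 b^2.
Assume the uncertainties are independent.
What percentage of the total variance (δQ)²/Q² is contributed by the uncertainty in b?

8.99%

(δQ/Q)² = (1·δp/p)² + (3·δw/w)² + (-1·δq/q)² + (2·δb/b)²
  p term: (1×0.101)² = 0.0102
  w term: (3×0.0278)² = 0.00698
  q term: (-1×0.00739)² = 5.47e-05
  b term: (2×0.0206)² = 0.00170
Total = 0.0189. Share from b = 0.00170/0.0189 = 0.0899.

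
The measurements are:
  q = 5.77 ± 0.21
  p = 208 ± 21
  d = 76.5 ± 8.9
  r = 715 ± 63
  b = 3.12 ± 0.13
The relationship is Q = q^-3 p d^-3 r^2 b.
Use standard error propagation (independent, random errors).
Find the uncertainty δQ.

Each factor contributes (exponent × relative error)² to (δQ/Q)²:
  (-3·δq/q)² = (-3×0.0364)² = 0.0119;  (1·δp/p)² = (1×0.101)² = 0.0102;  (-3·δd/d)² = (-3×0.116)² = 0.122;  (2·δr/r)² = (2×0.0881)² = 0.0311;  (1·δb/b)² = (1×0.0417)² = 0.00174
δQ/Q = √(0.177) = 0.420
Q = 3.86, so δQ = 0.420 × 3.86 = 1.62.

1.62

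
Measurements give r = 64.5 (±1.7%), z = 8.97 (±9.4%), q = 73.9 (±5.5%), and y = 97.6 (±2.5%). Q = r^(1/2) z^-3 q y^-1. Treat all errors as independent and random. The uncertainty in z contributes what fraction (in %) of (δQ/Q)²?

(δQ/Q)² = (½·δr/r)² + (-3·δz/z)² + (1·δq/q)² + (-1·δy/y)²
  r term: (0.5×0.0170)² = 7.23e-05
  z term: (-3×0.0940)² = 0.0795
  q term: (1×0.0550)² = 0.00303
  y term: (-1×0.0250)² = 0.000625
Total = 0.0832. Share from z = 0.0795/0.0832 = 0.955.

95.5%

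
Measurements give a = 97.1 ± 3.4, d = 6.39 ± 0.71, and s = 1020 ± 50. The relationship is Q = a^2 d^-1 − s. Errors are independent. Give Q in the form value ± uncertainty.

Let p = a^2·d^-1 = 1480. δp/p = √((2·δa/a)² + (-1·δd/d)²) = √(0.00490 + 0.0123) = 0.131, so δp = 194.
Q = p − s: δQ = √(δp² + δs²) = √(37600 + 2500) = 200
Q = 455.

455 ± 200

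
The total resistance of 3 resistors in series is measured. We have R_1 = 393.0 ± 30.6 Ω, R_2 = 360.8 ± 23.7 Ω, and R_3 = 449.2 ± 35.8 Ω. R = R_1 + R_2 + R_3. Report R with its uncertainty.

For a sum/difference, combine absolute errors in quadrature:
  (δR_1)² = 936;  (δR_2)² = 562;  (δR_3)² = 1280
δR = √(2780) = 52.7 Ω
R = 1203 Ω.

1203 ± 52.7 Ω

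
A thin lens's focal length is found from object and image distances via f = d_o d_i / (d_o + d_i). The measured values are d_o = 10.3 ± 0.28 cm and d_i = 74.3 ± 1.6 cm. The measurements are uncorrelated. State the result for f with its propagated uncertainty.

9.05 ± 0.217 cm

∂f/∂d_o = (d_i/(d_o+d_i))² = 0.771;  ∂f/∂d_i = (d_o/(d_o+d_i))² = 0.0148
δf = √((∂f/∂d_o · δd_o)² + (∂f/∂d_i · δd_i)²) = √(0.0466 + 0.000562) = 0.217 cm
f = 9.05 cm.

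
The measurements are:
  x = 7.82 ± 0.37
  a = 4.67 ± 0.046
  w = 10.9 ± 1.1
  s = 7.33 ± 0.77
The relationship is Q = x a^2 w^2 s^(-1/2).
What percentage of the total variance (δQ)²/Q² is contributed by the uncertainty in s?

5.98%

(δQ/Q)² = (1·δx/x)² + (2·δa/a)² + (2·δw/w)² + (−½·δs/s)²
  x term: (1×0.0473)² = 0.00224
  a term: (2×0.00985)² = 0.000388
  w term: (2×0.101)² = 0.0407
  s term: (-0.5×0.105)² = 0.00276
Total = 0.0461. Share from s = 0.00276/0.0461 = 0.0598.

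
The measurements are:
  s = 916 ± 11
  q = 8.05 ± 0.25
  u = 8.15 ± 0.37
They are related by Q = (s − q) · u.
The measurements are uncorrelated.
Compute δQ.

Let w = s − q = 908. δw = √(δs² + δq²) = √(121 + 0.0625) = 11.0, so δw/w = 0.0121.
Q is then a monomial in w, u:
δQ/Q = √((δw/w)² + (1·δu/u)²) = √(0.000147 + 0.00206) = 0.0470
Q = 7400, so δQ = 0.0470 × 7400 = 348.

348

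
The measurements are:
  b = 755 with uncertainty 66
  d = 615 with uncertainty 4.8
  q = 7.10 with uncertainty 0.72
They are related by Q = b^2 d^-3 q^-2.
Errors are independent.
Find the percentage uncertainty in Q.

For a monomial Q ∝ b^2, d^-3, q^-2, fractional errors add in quadrature:
  (2·δb/b)² = (2×0.0874)² = 0.0306;  (-3·δd/d)² = (-3×0.00780)² = 0.000548;  (-2·δq/q)² = (-2×0.101)² = 0.0411
δQ/Q = √(0.0723) = 0.269

26.9%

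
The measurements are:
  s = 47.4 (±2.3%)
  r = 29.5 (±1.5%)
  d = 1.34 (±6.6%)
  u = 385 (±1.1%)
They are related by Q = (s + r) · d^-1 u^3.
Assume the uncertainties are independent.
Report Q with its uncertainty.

Let w = s + r = 76.9. δw = √(δs² + δr²) = √(1.19 + 0.196) = 1.18, so δw/w = 0.0153.
Q is then a monomial in w, d, u:
δQ/Q = √((δw/w)² + (-1·δd/d)² + (3·δu/u)²) = √(0.000234 + 0.00436 + 0.00109) = 0.0754
Q = 3.27e+09, so δQ = 0.0754 × 3.27e+09 = 2.47e+08.

(3.27 ± 0.247) × 10^9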